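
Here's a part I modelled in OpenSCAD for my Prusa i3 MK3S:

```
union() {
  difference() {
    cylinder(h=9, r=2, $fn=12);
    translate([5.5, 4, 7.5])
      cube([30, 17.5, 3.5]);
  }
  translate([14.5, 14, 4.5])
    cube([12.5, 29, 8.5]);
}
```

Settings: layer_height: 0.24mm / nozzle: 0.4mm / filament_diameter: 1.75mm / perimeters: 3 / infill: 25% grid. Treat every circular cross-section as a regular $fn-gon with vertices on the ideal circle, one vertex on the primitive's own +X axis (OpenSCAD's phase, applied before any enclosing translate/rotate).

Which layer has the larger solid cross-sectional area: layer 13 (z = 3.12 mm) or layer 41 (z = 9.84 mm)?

Layer 13 (z = 3.12): the r=2 cylinder gives a regular 12-gon of circumradius 2 (constant along its height) (area = (12/2)·2.000²·sin(360°/12) = 12.00 mm²); the cube at (5.5, 4) does not reach this height (z outside [7.5, 11]); Subtracting the remaining from the first: none of the subtracted shapes is present at this height, so the r=2 cylinder is unchanged — area = 12.00 mm²; the cube at (14.5, 14) is absent (z outside [4.5, 13]); Taking the union: only the result so far is present, so the union is just that shape — area = 12.00 mm². So its area = 12.00 mm². Layer 41 (z = 9.84): the cylinder does not reach this height (z outside [0, 9]); the cube at (5.5, 4) (footprint 30×17.5) is included at this height (area 525.00 mm²); After the difference (first − rest): the first operand is absent here, so nothing remains; the cube at (14.5, 14) is present — its section is the full 12.5×29 rectangle (area 362.50 mm²); Combining (union): only the 12.5×29 cube at (14.5, 14) is present, so the union is just that shape — area = 362.50 mm². So its area = 362.50 mm². Layer 41 is larger (362.50 vs 12.00 mm²).

layer 41 (z = 9.84 mm)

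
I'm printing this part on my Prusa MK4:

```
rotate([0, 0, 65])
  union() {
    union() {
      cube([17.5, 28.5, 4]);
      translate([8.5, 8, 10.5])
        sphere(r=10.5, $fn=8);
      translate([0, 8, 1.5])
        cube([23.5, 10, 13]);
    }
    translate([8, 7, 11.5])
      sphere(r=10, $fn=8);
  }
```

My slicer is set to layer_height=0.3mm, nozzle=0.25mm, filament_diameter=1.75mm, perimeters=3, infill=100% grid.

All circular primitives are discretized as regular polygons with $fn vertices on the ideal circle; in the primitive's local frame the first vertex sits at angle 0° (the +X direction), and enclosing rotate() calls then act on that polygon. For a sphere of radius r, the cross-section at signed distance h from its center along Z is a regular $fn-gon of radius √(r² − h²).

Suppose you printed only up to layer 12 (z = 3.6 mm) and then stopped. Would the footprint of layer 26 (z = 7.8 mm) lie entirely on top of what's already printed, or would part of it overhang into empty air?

part overhangs

Compare the two slices. At z = 3.6: the cube (footprint 17.5×28.5) is included at this height (area 498.75 mm²); the r=10.5 sphere at (8.5, 8) contributes a regular 8-gon of circumradius √(10.5²−6.9²) = 7.915 (area = (8/2)·7.915²·sin(360°/8) = 177.17 mm²); the cube at (0, 8) is present — its section is the full 23.5×10 rectangle (area 235.00 mm²); Combining (union): the regions partially overlap — summed areas 910.92 mm² minus the doubly-counted overlap 352.17 mm² gives 558.75 mm² — area = 558.75 mm²; the sphere at (8, 7): section is a regular 8-gon, circumradius = √(r²−h²) = √(10²−7.9²) = 6.131 (area = (8/2)·6.131²·sin(360°/8) = 106.32 mm²); Combining (union): the r=10 sphere at (8, 7) lies entirely inside the result so far, so the union is just the result so far — area = 558.75 mm²; (rotated 65° about Z; rotation is an isometry so areas/perimeters/island counts are preserved). At z = 7.8: the cube is absent (z outside [0, 4]); the sphere at (8.5, 8): section is a regular 8-gon, circumradius = √(r²−h²) = √(10.5²−2.7²) = 10.147 (area = (8/2)·10.147²·sin(360°/8) = 291.21 mm²); the cube at (0, 8) (footprint 23.5×10) is included at this height (area 235.00 mm²); Taking the union: the regions partially overlap — summed areas 526.21 mm² minus the doubly-counted overlap 142.28 mm² gives 383.93 mm² — area = 383.93 mm²; the r=10 sphere at (8, 7) slices to a regular 8-gon of circumradius 9.290 (√(r²−h²) with h=3.7 from center) (area = (8/2)·9.290²·sin(360°/8) = 244.12 mm²); Merging all regions: the regions partially overlap — summed areas 628.06 mm² minus the doubly-counted overlap 241.36 mm² gives 386.70 mm² — area = 386.70 mm²; (rotated 65° about Z; rotation is an isometry so areas/perimeters/island counts are preserved). Checking containment: at z = 7.8 the cross-section extends beyond the z = 3.6 cross-section by about 21.31 mm².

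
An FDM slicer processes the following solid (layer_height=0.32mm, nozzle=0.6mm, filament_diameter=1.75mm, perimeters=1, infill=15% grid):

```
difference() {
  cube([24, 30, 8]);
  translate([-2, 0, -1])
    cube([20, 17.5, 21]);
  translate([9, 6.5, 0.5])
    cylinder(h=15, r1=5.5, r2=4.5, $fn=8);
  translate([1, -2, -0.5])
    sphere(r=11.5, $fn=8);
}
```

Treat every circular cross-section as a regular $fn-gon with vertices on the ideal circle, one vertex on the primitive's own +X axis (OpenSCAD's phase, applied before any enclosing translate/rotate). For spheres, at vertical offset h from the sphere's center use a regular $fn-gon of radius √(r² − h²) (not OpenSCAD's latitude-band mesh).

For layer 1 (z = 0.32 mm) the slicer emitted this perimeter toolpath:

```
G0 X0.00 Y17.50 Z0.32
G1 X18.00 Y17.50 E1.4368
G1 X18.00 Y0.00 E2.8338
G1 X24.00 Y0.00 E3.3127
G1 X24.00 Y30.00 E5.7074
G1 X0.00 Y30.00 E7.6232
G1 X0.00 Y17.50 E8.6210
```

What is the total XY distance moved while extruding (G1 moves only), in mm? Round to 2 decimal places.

Sum the Euclidean lengths of each G1 segment: total = 108.00 mm.

108.00 mm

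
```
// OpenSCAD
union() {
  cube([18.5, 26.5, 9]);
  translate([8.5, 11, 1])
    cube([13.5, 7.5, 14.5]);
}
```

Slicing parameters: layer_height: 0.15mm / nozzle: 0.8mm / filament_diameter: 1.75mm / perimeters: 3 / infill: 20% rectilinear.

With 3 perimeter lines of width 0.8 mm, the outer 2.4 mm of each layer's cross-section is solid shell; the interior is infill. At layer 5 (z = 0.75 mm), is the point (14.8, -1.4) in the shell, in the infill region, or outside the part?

outside

At z = 0.75 mm: the 18.5×26.5 cube contributes its full rectangle; the cube at (8.5, 11) is not intersected at this z (z outside [1, 15.5]); Taking the union: only the 18.5×26.5 cube is present, so the union is just that shape — 1 connected region. Overall, the cross-section is a single solid region. The nearest boundary edge runs (0.00, 0.00)→(18.50, 0.00); distance from the point to it = 1.40 mm. The point is not inside any of the regions above, so it lies outside the cross-section (1.40 mm from the nearest boundary).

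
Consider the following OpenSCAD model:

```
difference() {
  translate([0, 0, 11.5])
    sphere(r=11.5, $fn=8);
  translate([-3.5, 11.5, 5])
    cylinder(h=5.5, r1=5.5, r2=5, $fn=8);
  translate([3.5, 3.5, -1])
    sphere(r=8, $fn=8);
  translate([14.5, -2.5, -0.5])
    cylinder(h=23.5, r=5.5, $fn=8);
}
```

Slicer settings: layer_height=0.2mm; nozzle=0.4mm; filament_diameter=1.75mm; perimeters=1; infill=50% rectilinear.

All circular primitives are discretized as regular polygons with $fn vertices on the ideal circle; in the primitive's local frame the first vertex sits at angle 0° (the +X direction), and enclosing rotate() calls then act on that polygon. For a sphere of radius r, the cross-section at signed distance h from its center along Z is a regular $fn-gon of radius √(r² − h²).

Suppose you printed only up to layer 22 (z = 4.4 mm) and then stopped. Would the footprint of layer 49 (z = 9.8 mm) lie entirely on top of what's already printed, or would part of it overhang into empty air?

Compare the two slices. At z = 4.4: the r=11.5 sphere slices to a regular 8-gon of circumradius 9.047 (√(r²−h²) with h=7.1 from center) (area = (8/2)·9.047²·sin(360°/8) = 231.48 mm²); the cone at (-3.5, 11.5) is absent (z outside [5, 10.5]); the sphere at (3.5, 3.5): section is a regular 8-gon, circumradius = √(r²−h²) = √(8²−5.4²) = 5.903 (area = (8/2)·5.903²·sin(360°/8) = 98.54 mm²); the r=5.5 cylinder at (14.5, -2.5) contributes a regular 8-gon of circumradius 5.5 (area = (8/2)·5.500²·sin(360°/8) = 85.56 mm²); Subtracting the remaining from the first: starting from the r=11.5 sphere (231.48 mm²), the r=8 sphere at (3.5, 3.5) partially overlaps it — only the 81.84 mm² overlap (of its 98.54 mm²) is removed, clipping the outline; the r=5.5 cylinder at (14.5, -2.5) misses the remaining region (no effect) — area = 149.64 mm². At z = 9.8: the sphere: section is a regular 8-gon, circumradius = √(r²−h²) = √(11.5²−1.7²) = 11.374 (area = (8/2)·11.374²·sin(360°/8) = 365.89 mm²); the cone at (-3.5, 11.5): at t=0.873 of its height the radius interpolates to r₁+(r₂−r₁)t = 5.064, giving a regular 8-gon of that circumradius (area = (8/2)·5.064²·sin(360°/8) = 72.52 mm²); the sphere at (3.5, 3.5) is not intersected at this z (|z−center|=10.800 > r=8); the r=5.5 cylinder at (14.5, -2.5) contributes a regular 8-gon of circumradius 5.5 (area = (8/2)·5.500²·sin(360°/8) = 85.56 mm²); Taking the first minus the rest: starting from the r=11.5 sphere (365.89 mm²), the cone at (-3.5, 11.5) partially overlaps it — only the 21.78 mm² overlap (of its 72.52 mm²) is removed, clipping the outline; the r=5.5 cylinder at (14.5, -2.5) partially overlaps it — only the 5.49 mm² overlap (of its 85.56 mm²) is removed, clipping the outline — area = 338.62 mm². Checking containment: at z = 9.8 the cross-section extends beyond the z = 4.4 cross-section by about 194.10 mm².

part overhangs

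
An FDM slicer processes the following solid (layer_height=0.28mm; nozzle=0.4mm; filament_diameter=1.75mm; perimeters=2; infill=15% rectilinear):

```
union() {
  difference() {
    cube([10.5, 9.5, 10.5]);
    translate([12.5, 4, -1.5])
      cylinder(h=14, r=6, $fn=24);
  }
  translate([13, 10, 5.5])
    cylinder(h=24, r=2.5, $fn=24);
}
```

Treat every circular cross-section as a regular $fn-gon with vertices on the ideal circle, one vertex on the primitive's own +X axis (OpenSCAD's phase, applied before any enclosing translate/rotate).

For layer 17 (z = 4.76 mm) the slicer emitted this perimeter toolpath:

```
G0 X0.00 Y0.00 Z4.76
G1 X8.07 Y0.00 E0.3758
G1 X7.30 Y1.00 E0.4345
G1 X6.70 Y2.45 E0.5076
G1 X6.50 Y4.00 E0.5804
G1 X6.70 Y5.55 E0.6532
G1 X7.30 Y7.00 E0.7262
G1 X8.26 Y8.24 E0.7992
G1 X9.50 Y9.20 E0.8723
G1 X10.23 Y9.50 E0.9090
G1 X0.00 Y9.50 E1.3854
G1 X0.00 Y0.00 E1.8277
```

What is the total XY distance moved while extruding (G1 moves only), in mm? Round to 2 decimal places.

Sum the Euclidean lengths of each G1 segment: total = 39.25 mm.

39.25 mm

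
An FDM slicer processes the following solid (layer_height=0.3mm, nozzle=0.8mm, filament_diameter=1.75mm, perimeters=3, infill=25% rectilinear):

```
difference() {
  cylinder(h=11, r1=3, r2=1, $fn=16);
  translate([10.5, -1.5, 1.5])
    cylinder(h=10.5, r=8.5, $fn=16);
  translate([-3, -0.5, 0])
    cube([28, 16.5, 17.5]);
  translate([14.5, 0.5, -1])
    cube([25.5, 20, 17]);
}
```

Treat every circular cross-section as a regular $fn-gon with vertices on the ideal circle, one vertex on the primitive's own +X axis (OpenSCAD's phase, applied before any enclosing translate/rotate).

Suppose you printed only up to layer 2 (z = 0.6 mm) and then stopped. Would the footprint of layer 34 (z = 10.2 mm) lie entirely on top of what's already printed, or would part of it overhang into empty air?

entirely on top

Compare the two slices. At z = 0.6: the cone contributes a regular 16-gon of circumradius 2.891 (interpolated between r1=3 and r2=1 at t=0.055) (area = (16/2)·2.891²·sin(360°/16) = 25.59 mm²); the cylinder at (10.5, -1.5) does not reach this height (z outside [1.5, 12]); the 28×16.5 cube at (-3, -0.5) contributes its full rectangle (area 462.00 mm²); the cube at (14.5, 0.5) (footprint 25.5×20) is included at this height (area 510.00 mm²); After the difference (first − rest): starting from the cone (25.59 mm²), the 28×16.5 cube at (-3, -0.5) partially overlaps it — only the 15.63 mm² overlap (of its 462.00 mm²) is removed, clipping the outline; the 25.5×20 cube at (14.5, 0.5) misses the remaining region (no effect) — area = 9.95 mm². At z = 10.2: the cone (r1=3→r2=1) has section circumradius 1.145 here — a regular 16-gon (area = (16/2)·1.145²·sin(360°/16) = 4.02 mm²); the r=8.5 cylinder at (10.5, -1.5) contributes a regular 16-gon of circumradius 8.5 (area = (16/2)·8.500²·sin(360°/16) = 221.19 mm²); the 28×16.5 cube at (-3, -0.5) contributes its full rectangle (area 462.00 mm²); the 25.5×20 cube at (14.5, 0.5) contributes its full rectangle (area 510.00 mm²); Taking the first minus the rest: starting from the cone (4.02 mm²), the r=8.5 cylinder at (10.5, -1.5) misses the remaining region (no effect); the 28×16.5 cube at (-3, -0.5) partially overlaps it — only the 3.10 mm² overlap (of its 462.00 mm²) is removed, clipping the outline; the 25.5×20 cube at (14.5, 0.5) misses the remaining region (no effect) — area = 0.91 mm². Checking containment: the cross-section at z = 10.2 is a subset of the cross-section at z = 0.6.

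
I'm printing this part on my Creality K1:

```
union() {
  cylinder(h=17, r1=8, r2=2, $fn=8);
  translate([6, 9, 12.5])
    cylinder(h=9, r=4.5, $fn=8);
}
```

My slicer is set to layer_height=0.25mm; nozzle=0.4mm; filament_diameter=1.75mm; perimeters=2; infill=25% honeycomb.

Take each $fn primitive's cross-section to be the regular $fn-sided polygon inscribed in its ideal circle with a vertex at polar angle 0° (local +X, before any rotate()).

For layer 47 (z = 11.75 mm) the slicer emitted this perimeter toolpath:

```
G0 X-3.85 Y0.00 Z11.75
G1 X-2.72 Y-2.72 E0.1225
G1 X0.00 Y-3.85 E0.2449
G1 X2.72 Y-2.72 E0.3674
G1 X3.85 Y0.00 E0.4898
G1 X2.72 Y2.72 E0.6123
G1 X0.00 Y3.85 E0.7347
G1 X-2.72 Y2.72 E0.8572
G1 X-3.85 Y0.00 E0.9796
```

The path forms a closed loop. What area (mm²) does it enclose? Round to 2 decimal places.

41.89 mm²

Apply the shoelace formula to the sequence of (X, Y) vertices; enclosed area = 41.89 mm².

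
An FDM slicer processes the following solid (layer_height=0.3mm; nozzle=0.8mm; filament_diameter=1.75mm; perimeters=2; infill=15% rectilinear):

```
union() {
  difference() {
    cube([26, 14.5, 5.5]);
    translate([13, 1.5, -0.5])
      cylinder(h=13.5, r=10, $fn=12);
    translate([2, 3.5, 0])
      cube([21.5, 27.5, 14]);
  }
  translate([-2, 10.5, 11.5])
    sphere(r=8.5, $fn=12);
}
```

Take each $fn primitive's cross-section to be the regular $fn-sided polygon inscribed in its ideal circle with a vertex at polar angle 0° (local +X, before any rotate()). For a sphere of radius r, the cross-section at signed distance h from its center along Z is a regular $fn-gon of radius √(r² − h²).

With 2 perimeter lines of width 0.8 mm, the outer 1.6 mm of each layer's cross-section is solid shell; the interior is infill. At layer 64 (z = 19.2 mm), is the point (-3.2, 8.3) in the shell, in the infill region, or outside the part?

shell

At z = 19.2 mm: the cube does not reach this height (z outside [0, 5.5]); the cylinder at (13, 1.5) is not intersected at this z (z outside [-0.5, 13]); the cube at (2, 3.5) is not intersected at this z (z outside [0, 14]); After the difference (first − rest): the first operand is absent here, so nothing remains; the r=8.5 sphere at (-2, 10.5) slices to a regular 12-gon of circumradius 3.600 (√(r²−h²) with h=7.7 from center); Combining (union): only the r=8.5 sphere at (-2, 10.5) is present, so the union is just that shape — 1 connected region. Overall, the cross-section is a single solid region. The nearest boundary edge runs (-3.80, 7.38)→(-2.00, 6.90); distance from the point to it = 1.04 mm. The point is inside the cross-section, 1.04 mm from the nearest boundary — within the 1.6 mm shell band (2 × 0.8).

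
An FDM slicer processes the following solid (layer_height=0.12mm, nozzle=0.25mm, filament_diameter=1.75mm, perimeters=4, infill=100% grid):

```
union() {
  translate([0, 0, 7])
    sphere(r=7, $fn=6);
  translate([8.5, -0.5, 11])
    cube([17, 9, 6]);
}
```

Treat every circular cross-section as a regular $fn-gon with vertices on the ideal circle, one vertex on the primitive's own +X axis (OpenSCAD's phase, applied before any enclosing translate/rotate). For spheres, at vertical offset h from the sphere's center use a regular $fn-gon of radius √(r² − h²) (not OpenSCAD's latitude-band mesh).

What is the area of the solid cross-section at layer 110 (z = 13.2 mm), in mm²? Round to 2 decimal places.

At z = 13.2 mm: the r=7 sphere contributes a regular 6-gon of circumradius √(7²−6.2²) = 3.250 (area = (6/2)·3.250²·sin(360°/6) = 27.44 mm²); the 17×9 cube at (8.5, -0.5) contributes its full rectangle (area 153.00 mm²); Merging all regions: the 2 present regions are separate (no shared area or edge), so areas and boundary lengths simply add and each stays a separate island — area = 180.44 mm². Overall, the cross-section has 2 separate islands. Net area = 180.44 mm².

180.44 mm²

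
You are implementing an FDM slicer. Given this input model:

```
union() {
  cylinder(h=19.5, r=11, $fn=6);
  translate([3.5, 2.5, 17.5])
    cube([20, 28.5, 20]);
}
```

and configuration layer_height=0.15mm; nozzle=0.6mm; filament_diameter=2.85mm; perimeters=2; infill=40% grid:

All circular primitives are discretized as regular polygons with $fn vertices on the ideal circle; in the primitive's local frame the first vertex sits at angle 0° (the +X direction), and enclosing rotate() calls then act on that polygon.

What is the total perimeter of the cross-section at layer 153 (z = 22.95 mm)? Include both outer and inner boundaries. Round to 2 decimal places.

At z = 22.95 mm: the cylinder does not reach this height (z outside [0, 19.5]); the 20×28.5 cube at (3.5, 2.5) contributes its full rectangle (perimeter 97.00 mm); Merging all regions: only the 20×28.5 cube at (3.5, 2.5) is present, so the union is just that shape — boundary = 97.00 mm. Overall, the cross-section is a single solid region. Total boundary length (outer) = 97.00 mm.

97.00 mm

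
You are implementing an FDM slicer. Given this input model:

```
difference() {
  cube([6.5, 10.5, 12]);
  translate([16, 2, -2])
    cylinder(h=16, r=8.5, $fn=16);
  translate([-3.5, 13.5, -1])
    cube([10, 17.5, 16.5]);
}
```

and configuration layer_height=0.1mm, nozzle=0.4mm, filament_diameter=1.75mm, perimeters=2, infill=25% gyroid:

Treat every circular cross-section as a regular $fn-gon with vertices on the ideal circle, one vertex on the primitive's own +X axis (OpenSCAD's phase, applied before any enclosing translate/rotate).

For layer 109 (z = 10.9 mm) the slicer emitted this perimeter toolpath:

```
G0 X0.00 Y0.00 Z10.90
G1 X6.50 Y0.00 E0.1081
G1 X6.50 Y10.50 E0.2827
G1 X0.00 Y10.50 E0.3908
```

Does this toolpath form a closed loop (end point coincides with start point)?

Start point (G0): (0.00, 0.00). End point (last G1): the path does not return to the start — open.

no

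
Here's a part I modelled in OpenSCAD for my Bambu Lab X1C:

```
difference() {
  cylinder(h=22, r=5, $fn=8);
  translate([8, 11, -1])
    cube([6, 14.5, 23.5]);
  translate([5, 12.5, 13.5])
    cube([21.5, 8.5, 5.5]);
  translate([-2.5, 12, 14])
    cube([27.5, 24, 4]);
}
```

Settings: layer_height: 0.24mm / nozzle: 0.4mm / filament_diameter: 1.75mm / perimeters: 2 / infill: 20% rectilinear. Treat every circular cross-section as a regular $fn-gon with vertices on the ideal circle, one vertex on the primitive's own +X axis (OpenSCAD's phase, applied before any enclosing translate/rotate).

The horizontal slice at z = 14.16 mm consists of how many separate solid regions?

1

At z = 14.16 mm: the r=5 cylinder gives a regular 8-gon of circumradius 5 (constant along its height); the cube at (8, 11) (footprint 6×14.5) is included at this height; the 21.5×8.5 cube at (5, 12.5) contributes its full rectangle; the 27.5×24 cube at (-2.5, 12) contributes its full rectangle; Subtracting the remaining from the first: starting from the r=5 cylinder, the 6×14.5 cube at (8, 11) misses the remaining region (no effect); the 21.5×8.5 cube at (5, 12.5) misses the remaining region (no effect); the 27.5×24 cube at (-2.5, 12) misses the remaining region (no effect) — 1 connected region. The result has 1 disconnected region.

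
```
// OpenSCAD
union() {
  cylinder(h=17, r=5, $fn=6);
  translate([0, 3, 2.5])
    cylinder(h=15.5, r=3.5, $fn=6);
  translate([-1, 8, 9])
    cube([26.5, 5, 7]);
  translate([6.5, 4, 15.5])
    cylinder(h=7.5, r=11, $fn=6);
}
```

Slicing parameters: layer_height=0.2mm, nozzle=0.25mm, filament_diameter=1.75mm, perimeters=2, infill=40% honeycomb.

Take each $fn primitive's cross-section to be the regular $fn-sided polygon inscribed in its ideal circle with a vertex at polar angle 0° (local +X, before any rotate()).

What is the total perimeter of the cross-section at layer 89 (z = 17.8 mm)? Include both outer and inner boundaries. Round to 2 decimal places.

66.00 mm

At z = 17.8 mm: the cylinder is not intersected at this z (z outside [0, 17]); the r=3.5 cylinder at (0, 3) contributes a regular 6-gon of circumradius 3.5 (perimeter = 2·6·3.500·sin(180°/6) = 21.00 mm); the cube at (-1, 8) does not reach this height (z outside [9, 16]); the cylinder at (6.5, 4): section is a regular 6-gon, circumradius r=11 (perimeter = 2·6·11.000·sin(180°/6) = 66.00 mm); Taking the union: the r=3.5 cylinder at (0, 3) lies entirely inside the r=11 cylinder at (6.5, 4), so the union is just the r=11 cylinder at (6.5, 4) — boundary = 66.00 mm. Overall, the cross-section is a single solid region. Total boundary length (outer) = 66.00 mm.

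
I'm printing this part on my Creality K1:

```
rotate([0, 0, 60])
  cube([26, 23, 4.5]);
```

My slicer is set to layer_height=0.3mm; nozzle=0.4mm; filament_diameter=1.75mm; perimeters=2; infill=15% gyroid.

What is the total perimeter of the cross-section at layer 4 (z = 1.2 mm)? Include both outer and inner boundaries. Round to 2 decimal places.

At z = 1.2 mm: the cube is present — its section is the full 26×23 rectangle (perimeter 98.00 mm); (rotated 60° about Z; rotation is an isometry so areas/perimeters/island counts are preserved). Overall, the cross-section is a single solid region. Total boundary length (outer) = 98.00 mm.

98.00 mm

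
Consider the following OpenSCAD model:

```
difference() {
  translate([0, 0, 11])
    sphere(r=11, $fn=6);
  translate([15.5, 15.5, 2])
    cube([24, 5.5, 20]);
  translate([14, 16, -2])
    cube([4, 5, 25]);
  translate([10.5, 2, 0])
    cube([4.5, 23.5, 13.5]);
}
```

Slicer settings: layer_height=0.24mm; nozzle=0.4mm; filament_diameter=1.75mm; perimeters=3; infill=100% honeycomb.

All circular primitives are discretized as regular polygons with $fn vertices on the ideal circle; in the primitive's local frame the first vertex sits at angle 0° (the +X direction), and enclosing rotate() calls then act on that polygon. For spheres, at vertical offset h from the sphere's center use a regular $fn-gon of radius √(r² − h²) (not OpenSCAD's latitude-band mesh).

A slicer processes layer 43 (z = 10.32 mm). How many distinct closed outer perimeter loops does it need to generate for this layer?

At z = 10.32 mm: the sphere: section is a regular 6-gon, circumradius = √(r²−h²) = √(11²−0.68²) = 10.979; the cube at (15.5, 15.5) is present — its section is the full 24×5.5 rectangle; the 4×5 cube at (14, 16) contributes its full rectangle; the cube at (10.5, 2) (footprint 4.5×23.5) is included at this height; After the difference (first − rest): starting from the r=11 sphere, the 24×5.5 cube at (15.5, 15.5) misses the remaining region (no effect); the 4×5 cube at (14, 16) misses the remaining region (no effect); the 4.5×23.5 cube at (10.5, 2) misses the remaining region (no effect) — 1 connected region. The result has 1 disconnected region.

1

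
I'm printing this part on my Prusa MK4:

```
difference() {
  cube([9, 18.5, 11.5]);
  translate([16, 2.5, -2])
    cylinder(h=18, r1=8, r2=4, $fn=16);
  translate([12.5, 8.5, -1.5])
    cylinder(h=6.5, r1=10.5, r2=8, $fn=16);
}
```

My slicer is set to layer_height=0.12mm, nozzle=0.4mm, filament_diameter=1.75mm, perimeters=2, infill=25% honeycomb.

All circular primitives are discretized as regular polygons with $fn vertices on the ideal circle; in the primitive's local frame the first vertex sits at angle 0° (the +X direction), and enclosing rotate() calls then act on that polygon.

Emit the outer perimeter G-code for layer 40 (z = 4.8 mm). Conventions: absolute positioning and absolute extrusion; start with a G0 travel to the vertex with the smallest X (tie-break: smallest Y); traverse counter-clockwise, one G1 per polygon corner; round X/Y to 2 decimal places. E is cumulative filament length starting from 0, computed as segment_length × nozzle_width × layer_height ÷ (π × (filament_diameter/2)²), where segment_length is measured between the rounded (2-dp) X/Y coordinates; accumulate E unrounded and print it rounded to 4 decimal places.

At z = 4.8 mm: the cube (footprint 9×18.5) is included at this height; the cone at (16, 2.5) (r1=8→r2=4) has section circumradius 6.489 here — a regular 16-gon; the cone at (12.5, 8.5): at t=0.969 of its height the radius interpolates to r₁+(r₂−r₁)t = 8.077, giving a regular 16-gon of that circumradius; Subtracting the remaining from the first: starting from the 9×18.5 cube, the cone at (16, 2.5) misses the remaining region (no effect); the cone at (12.5, 8.5) partially overlaps it — only the 45.84 mm² overlap (of its 199.72 mm²) is removed, clipping the outline — 1 connected region. The outline is a single polygon with 11 vertices. Extrusion per mm of travel: 0.4 × 0.12 / (π × 0.875²) = 0.019956. Accumulating E over each segment gives final E = 1.1683.

G0 X0.00 Y0.00 Z4.80
G1 X9.00 Y0.00 E0.1796
G1 X9.00 Y1.31 E0.2057
G1 X6.79 Y2.79 E0.2588
G1 X5.04 Y5.41 E0.3217
G1 X4.42 Y8.50 E0.3846
G1 X5.04 Y11.59 E0.4475
G1 X6.79 Y14.21 E0.5104
G1 X9.00 Y15.69 E0.5634
G1 X9.00 Y18.50 E0.6195
G1 X0.00 Y18.50 E0.7991
G1 X0.00 Y0.00 E1.1683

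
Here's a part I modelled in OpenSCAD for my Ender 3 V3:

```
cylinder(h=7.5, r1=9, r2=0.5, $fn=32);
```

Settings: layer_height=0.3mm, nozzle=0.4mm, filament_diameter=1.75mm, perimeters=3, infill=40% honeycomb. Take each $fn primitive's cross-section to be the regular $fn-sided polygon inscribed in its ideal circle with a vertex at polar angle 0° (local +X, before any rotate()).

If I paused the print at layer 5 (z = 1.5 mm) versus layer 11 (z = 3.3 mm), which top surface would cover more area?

Layer 5 (z = 1.5): the cone (r1=9→r2=0.5) has section circumradius 7.300 here — a regular 32-gon (area = (32/2)·7.300²·sin(360°/32) = 166.34 mm²). So its area = 166.34 mm². Layer 11 (z = 3.3): the cone contributes a regular 32-gon of circumradius 5.260 (interpolated between r1=9 and r2=0.5 at t=0.440) (area = (32/2)·5.260²·sin(360°/32) = 86.36 mm²). So its area = 86.36 mm². Layer 5 is larger (166.34 vs 86.36 mm²).

layer 5 (z = 1.5 mm)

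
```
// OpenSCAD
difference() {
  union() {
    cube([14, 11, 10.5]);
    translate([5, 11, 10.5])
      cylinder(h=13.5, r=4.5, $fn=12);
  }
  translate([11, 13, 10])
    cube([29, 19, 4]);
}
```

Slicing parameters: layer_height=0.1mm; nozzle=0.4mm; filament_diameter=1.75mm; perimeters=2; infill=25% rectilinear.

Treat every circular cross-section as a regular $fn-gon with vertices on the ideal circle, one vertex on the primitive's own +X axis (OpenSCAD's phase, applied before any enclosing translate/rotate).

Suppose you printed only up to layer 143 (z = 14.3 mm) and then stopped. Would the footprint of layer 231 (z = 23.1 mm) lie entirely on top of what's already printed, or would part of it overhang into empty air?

entirely on top

Compare the two slices. At z = 14.3: the cube does not reach this height (z outside [0, 10.5]); the r=4.5 cylinder at (5, 11) contributes a regular 12-gon of circumradius 4.5 (area = (12/2)·4.500²·sin(360°/12) = 60.75 mm²); Taking the union: only the r=4.5 cylinder at (5, 11) is present, so the union is just that shape — area = 60.75 mm²; the cube at (11, 13) is not intersected at this z (z outside [10, 14]); Subtracting the remaining from the first: none of the subtracted shapes is present at this height, so that combined region is unchanged — area = 60.75 mm². At z = 23.1: the cube does not reach this height (z outside [0, 10.5]); the r=4.5 cylinder at (5, 11) contributes a regular 12-gon of circumradius 4.5 (area = (12/2)·4.500²·sin(360°/12) = 60.75 mm²); Combining (union): only the r=4.5 cylinder at (5, 11) is present, so the union is just that shape — area = 60.75 mm²; the cube at (11, 13) is not intersected at this z (z outside [10, 14]); After the difference (first − rest): none of the subtracted shapes is present at this height, so that combined region is unchanged — area = 60.75 mm². Checking containment: the cross-section at z = 23.1 is a subset of the cross-section at z = 14.3.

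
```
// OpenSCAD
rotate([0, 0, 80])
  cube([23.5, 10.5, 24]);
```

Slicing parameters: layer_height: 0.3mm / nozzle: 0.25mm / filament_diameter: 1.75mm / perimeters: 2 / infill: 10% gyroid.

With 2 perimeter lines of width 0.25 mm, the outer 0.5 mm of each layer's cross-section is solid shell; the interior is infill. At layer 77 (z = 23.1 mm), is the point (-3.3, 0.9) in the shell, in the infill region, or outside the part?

shell

At z = 23.1 mm: the cube is present — its section is the full 23.5×10.5 rectangle; (whole slice rotated 80° about Z — lengths, areas and connectivity unchanged). Overall, the cross-section is a single solid region. Undo the 80° rotation: the query point maps to (0.313, 3.406) in the un-rotated model frame. The nearest boundary edge runs (0.00, 10.50)→(0.00, 0.00); distance from the point to it = 0.31 mm. The point is inside the cross-section, 0.31 mm from the nearest boundary — within the 0.5 mm shell band (2 × 0.25).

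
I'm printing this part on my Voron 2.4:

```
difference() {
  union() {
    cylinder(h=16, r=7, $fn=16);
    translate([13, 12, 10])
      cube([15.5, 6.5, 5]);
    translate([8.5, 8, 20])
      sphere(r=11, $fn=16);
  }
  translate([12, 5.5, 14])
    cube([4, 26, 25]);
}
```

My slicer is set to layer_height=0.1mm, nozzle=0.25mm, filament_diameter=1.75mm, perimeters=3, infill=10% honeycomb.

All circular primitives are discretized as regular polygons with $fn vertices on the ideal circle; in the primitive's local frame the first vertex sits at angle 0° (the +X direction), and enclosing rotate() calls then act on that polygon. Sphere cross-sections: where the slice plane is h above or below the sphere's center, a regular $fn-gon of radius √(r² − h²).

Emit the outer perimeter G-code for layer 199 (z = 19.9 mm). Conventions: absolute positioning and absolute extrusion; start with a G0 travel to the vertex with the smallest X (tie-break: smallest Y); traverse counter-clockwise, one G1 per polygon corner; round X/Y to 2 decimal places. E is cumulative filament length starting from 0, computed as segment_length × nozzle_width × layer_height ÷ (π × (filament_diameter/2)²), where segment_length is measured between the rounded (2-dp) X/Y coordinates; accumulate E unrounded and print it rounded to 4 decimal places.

At z = 19.9 mm: the cylinder is absent (z outside [0, 16]); the cube at (13, 12) does not reach this height (z outside [10, 15]); the r=11 sphere at (8.5, 8) slices to a regular 16-gon of circumradius 11.000 (√(r²−h²) with h=0.1 from center); Merging all regions: only the r=11 sphere at (8.5, 8) is present, so the union is just that shape — 1 connected region; the cube at (12, 5.5) is present — its section is the full 4×26 rectangle; Taking the first minus the rest: starting from that combined region, the 4×26 cube at (12, 5.5) partially overlaps it — only the 47.08 mm² overlap (of its 104.00 mm²) is removed, clipping the outline — 1 connected region. The outline is a single polygon with 19 vertices. Extrusion per mm of travel: 0.25 × 0.1 / (π × 0.875²) = 0.010394. Accumulating E over each segment gives final E = 0.9484.

G0 X-2.50 Y8.00 Z19.90
G1 X-1.66 Y3.79 E0.0446
G1 X0.72 Y0.22 E0.0892
G1 X4.29 Y-2.16 E0.1338
G1 X8.50 Y-3.00 E0.1784
G1 X12.71 Y-2.16 E0.2231
G1 X16.28 Y0.22 E0.2676
G1 X18.66 Y3.79 E0.3122
G1 X19.50 Y8.00 E0.3569
G1 X18.66 Y12.21 E0.4015
G1 X16.28 Y15.78 E0.4461
G1 X16.00 Y15.96 E0.4495
G1 X16.00 Y5.50 E0.5583
G1 X12.00 Y5.50 E0.5998
G1 X12.00 Y18.30 E0.7329
G1 X8.50 Y19.00 E0.7700
G1 X4.29 Y18.16 E0.8146
G1 X0.72 Y15.78 E0.8592
G1 X-1.66 Y12.21 E0.9038
G1 X-2.50 Y8.00 E0.9484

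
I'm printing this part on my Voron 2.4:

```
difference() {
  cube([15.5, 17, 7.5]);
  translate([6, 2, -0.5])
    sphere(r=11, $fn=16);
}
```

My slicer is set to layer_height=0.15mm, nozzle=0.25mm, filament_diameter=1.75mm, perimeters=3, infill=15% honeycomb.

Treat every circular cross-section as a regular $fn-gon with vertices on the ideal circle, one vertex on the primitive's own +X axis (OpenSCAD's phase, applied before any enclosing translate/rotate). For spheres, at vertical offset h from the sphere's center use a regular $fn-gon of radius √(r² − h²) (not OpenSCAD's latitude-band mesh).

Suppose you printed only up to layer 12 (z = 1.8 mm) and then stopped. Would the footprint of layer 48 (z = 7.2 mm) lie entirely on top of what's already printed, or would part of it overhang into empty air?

Compare the two slices. At z = 1.8: the cube (footprint 15.5×17) is included at this height (area 263.50 mm²); the r=11 sphere at (6, 2) slices to a regular 16-gon of circumradius 10.757 (√(r²−h²) with h=2.3 from center) (area = (16/2)·10.757²·sin(360°/16) = 354.24 mm²); Subtracting the remaining from the first: starting from the 15.5×17 cube (263.50 mm²), the r=11 sphere at (6, 2) partially overlaps it — only the 176.06 mm² overlap (of its 354.24 mm²) is removed, clipping the outline — area = 87.44 mm². At z = 7.2: the 15.5×17 cube contributes its full rectangle (area 263.50 mm²); the r=11 sphere at (6, 2) slices to a regular 16-gon of circumradius 7.856 (√(r²−h²) with h=7.7 from center) (area = (16/2)·7.856²·sin(360°/16) = 188.92 mm²); After the difference (first − rest): starting from the 15.5×17 cube (263.50 mm²), the r=11 sphere at (6, 2) partially overlaps it — only the 115.91 mm² overlap (of its 188.92 mm²) is removed, clipping the outline — area = 147.59 mm². Checking containment: at z = 7.2 the cross-section extends beyond the z = 1.8 cross-section by about 60.14 mm².

part overhangs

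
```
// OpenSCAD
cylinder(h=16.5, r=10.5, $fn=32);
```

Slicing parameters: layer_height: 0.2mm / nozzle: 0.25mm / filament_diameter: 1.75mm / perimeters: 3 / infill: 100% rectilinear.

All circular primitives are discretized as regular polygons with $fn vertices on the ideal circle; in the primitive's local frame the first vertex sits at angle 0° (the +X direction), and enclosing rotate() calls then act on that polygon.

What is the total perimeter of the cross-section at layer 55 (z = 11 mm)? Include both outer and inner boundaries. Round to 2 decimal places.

65.87 mm

At z = 11 mm: the r=10.5 cylinder contributes a regular 32-gon of circumradius 10.5 (perimeter = 2·32·10.500·sin(180°/32) = 65.87 mm). Overall, the cross-section is a single solid region. Total boundary length (outer) = 65.87 mm.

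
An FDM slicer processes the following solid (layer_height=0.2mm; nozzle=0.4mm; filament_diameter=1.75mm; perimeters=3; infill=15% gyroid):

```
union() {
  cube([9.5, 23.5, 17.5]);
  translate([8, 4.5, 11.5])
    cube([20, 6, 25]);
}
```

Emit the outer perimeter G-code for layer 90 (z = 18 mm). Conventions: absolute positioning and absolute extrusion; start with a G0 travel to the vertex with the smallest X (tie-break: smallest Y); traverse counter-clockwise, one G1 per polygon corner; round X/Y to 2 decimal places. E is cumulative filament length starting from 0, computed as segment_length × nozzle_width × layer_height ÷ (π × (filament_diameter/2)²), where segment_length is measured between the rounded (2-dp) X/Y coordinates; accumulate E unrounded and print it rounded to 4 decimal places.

G0 X8.00 Y4.50 Z18.00
G1 X28.00 Y4.50 E0.6652
G1 X28.00 Y10.50 E0.8648
G1 X8.00 Y10.50 E1.5300
G1 X8.00 Y4.50 E1.7295

At z = 18 mm: the cube is absent (z outside [0, 17.5]); the cube at (8, 4.5) is present — its section is the full 20×6 rectangle; Merging all regions: only the 20×6 cube at (8, 4.5) is present, so the union is just that shape — 1 connected region. The outline is a single polygon with 4 vertices. Extrusion per mm of travel: 0.4 × 0.2 / (π × 0.875²) = 0.033260. Accumulating E over each segment gives final E = 1.7295.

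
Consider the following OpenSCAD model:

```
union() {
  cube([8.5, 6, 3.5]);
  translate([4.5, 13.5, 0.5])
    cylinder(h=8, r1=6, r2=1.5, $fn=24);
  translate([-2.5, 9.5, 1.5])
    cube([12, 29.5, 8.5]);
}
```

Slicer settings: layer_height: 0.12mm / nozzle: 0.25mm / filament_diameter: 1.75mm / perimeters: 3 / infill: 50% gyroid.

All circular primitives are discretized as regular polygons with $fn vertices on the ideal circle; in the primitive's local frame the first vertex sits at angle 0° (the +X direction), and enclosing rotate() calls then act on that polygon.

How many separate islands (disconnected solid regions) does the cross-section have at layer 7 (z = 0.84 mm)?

At z = 0.84 mm: the cube (footprint 8.5×6) is included at this height; the cone at (4.5, 13.5): at t=0.042 of its height the radius interpolates to r₁+(r₂−r₁)t = 5.809, giving a regular 24-gon of that circumradius; the cube at (-2.5, 9.5) is absent (z outside [1.5, 10]); Merging all regions: the 2 present regions are separate (no shared area or edge), so areas and boundary lengths simply add and each stays a separate island — 2 connected regions. Overall, the cross-section has 2 separate islands. Island count = 2.

2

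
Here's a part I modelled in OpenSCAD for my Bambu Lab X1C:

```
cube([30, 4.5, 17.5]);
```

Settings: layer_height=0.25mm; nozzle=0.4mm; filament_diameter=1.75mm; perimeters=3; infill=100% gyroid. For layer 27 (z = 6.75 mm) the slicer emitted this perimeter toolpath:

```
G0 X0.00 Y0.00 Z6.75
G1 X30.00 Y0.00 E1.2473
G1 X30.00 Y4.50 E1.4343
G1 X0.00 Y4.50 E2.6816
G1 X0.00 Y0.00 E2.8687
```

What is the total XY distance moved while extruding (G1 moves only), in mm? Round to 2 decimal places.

Sum the Euclidean lengths of each G1 segment: total = 69.00 mm.

69.00 mm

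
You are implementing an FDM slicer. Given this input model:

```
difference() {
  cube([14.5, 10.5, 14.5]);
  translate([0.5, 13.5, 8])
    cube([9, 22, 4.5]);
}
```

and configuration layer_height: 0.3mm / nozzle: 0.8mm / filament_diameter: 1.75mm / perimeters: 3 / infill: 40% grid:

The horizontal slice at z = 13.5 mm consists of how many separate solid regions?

At z = 13.5 mm: the cube is present — its section is the full 14.5×10.5 rectangle; the cube at (0.5, 13.5) is absent (z outside [8, 12.5]); Subtracting the remaining from the first: none of the subtracted shapes is present at this height, so the 14.5×10.5 cube is unchanged — 1 connected region. The result has 1 disconnected region.

1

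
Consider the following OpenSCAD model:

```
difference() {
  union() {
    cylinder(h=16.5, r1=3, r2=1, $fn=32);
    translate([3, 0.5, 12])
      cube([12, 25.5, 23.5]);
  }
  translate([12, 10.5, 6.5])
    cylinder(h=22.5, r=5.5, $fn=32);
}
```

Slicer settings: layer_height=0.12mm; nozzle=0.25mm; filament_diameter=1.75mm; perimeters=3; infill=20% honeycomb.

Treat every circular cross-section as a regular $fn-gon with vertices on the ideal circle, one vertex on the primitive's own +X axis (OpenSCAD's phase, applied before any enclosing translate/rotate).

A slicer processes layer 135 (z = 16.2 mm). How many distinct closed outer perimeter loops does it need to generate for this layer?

At z = 16.2 mm: the cone contributes a regular 32-gon of circumradius 1.036 (interpolated between r1=3 and r2=1 at t=0.982); the cube at (3, 0.5) (footprint 12×25.5) is included at this height; Merging all regions: the 2 present regions are separate (no shared area or edge), so areas and boundary lengths simply add and each stays a separate island — 2 connected regions; the cylinder at (12, 10.5): section is a regular 32-gon, circumradius r=5.5; Taking the first minus the rest: starting from the result so far, the r=5.5 cylinder at (12, 10.5) partially overlaps it — only the 78.38 mm² overlap (of its 94.42 mm²) is removed, clipping the outline — 2 connected regions. The result has 2 disconnected regions.

2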